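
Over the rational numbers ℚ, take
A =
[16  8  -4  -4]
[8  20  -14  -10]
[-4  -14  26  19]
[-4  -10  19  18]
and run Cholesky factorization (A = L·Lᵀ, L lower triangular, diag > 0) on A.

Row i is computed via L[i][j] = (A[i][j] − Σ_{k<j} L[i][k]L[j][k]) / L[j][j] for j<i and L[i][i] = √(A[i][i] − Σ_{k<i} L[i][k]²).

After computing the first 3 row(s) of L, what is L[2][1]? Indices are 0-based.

L[2][1] = -3

Step 1: L[0][0] = √(16) = 4.
  L[1][0] = (8) / L[0][0] = 2.
Step 2: L[1][1] = √(16) = 4.
  L[2][0] = (-4) / L[0][0] = -1.
  L[2][1] = (-12) / L[1][1] = -3.
Step 3: L[2][2] = √(16) = 4.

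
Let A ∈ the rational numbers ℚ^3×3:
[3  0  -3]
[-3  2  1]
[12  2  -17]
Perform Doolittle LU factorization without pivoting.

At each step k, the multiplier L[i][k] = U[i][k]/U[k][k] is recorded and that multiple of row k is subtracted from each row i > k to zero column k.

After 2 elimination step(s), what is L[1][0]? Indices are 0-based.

[col 0] pivot 3
  R1 -= -1*R0 → (0, 2, -2)  (L[1][0] := -1)
  R2 -= 4*R0 → (0, 2, -5)  (L[2][0] := 4)
[col 1] pivot 2
  R2 -= 1*R1 → (0, 0, -3)  (L[2][1] := 1)

L[1][0] = -1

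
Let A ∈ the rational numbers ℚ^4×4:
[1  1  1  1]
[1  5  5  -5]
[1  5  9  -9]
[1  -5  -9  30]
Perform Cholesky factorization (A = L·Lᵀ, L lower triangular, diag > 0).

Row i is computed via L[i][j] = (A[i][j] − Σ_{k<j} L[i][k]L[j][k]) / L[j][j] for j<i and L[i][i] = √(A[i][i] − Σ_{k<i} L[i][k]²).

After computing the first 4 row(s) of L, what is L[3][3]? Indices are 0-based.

L[3][3] = 4

Step 1: L[0][0] = √(1) = 1.
  L[1][0] = (1) / L[0][0] = 1.
Step 2: L[1][1] = √(4) = 2.
  L[2][0] = (1) / L[0][0] = 1.
  L[2][1] = (4) / L[1][1] = 2.
Step 3: L[2][2] = √(4) = 2.
  L[3][0] = (1) / L[0][0] = 1.
  L[3][1] = (-6) / L[1][1] = -3.
  L[3][2] = (-4) / L[2][2] = -2.
Step 4: L[3][3] = √(16) = 4.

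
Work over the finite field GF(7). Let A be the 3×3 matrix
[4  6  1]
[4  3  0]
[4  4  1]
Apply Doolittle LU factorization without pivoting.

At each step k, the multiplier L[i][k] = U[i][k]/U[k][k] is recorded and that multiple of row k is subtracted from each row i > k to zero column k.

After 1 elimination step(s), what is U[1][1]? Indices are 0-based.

Step 1: pivot at (0,0) is 4.
  row1 ← row1 − (1)·row0  ⇒  L[1][0]=1, U row1=(0, 4, 6)
  row2 ← row2 − (1)·row0  ⇒  L[2][0]=1, U row2=(0, 5, 0)

U[1][1] = 4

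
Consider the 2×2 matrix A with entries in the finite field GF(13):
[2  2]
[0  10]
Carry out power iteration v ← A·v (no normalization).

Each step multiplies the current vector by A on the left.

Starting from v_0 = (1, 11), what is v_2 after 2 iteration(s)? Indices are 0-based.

v_2 = (8, 8)

v_0 = (1, 11).
v_1 = A·v_0 = (11, 6).
v_2 = A·v_1 = (8, 8).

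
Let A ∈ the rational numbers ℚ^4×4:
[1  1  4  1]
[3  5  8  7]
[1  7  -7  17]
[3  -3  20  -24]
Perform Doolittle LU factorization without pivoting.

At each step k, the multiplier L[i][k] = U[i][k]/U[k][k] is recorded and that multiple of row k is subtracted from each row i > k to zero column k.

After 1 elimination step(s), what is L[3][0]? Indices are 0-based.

L[3][0] = 3

k=0: U[0][0]=1
  eliminate (1,0): mult=3, new row 1: (0, 2, -4, 4); set L[1][0]=3
  eliminate (2,0): mult=1, new row 2: (0, 6, -11, 16); set L[2][0]=1
  eliminate (3,0): mult=3, new row 3: (0, -6, 8, -27); set L[3][0]=3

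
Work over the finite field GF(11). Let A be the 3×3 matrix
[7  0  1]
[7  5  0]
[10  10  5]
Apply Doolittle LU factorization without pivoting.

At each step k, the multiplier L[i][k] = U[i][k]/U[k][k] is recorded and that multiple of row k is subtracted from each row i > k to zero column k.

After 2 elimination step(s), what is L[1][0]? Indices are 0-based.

L[1][0] = 1

k=0: U[0][0]=7
  eliminate (1,0): mult=1, new row 1: (0, 5, 10); set L[1][0]=1
  eliminate (2,0): mult=3, new row 2: (0, 10, 2); set L[2][0]=3
k=1: U[1][1]=5
  eliminate (2,1): mult=2, new row 2: (0, 0, 4); set L[2][1]=2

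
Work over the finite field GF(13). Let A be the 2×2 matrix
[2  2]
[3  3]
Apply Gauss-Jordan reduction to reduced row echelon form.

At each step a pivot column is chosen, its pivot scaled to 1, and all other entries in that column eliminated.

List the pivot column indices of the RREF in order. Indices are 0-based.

[1] R0 /= 2  ⇒  (1, 1)
     R1 -= 3·R0  ⇒  (0, 0)
column 1 empty below row 1

pivot columns: 0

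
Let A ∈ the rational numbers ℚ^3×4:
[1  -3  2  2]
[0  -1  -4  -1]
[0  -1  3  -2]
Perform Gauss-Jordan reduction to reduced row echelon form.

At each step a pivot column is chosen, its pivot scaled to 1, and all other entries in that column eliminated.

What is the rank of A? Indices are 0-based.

rank = 3

pivot(0,0)=1: scale R0 → (1, -3, 2, 2)
pivot(1,1)=-1: scale R1 → (0, 1, 4, 1)
  clear (0,1): R0 −= (-3)R1 → (1, 0, 14, 5)
  clear (2,1): R2 −= (-1)R1 → (0, 0, 7, -1)
pivot(2,2)=7: scale R2 → (0, 0, 1, -1/7)
  clear (0,2): R0 −= (14)R2 → (1, 0, 0, 7)
  clear (1,2): R1 −= (4)R2 → (0, 1, 0, 11/7)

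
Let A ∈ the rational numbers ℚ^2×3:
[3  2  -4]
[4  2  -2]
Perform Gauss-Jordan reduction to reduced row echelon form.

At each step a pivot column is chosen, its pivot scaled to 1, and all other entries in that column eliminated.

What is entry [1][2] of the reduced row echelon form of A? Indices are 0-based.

pivot(0,0)=3: scale R0 → (1, 2/3, -4/3)
  clear (1,0): R1 −= (4)R0 → (0, -2/3, 10/3)
pivot(1,1)=-2/3: scale R1 → (0, 1, -5)
  clear (0,1): R0 −= (2/3)R1 → (1, 0, 2)

M[1][2] = -5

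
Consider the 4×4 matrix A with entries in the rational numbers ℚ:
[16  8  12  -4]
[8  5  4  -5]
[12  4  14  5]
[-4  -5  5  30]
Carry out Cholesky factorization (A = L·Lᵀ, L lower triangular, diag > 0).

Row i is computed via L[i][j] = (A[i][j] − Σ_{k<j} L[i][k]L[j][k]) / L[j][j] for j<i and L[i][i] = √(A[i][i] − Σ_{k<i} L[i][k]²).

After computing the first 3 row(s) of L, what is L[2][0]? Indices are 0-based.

L[2][0] = 3

Step 1: L[0][0] = √(16) = 4.
  L[1][0] = (8) / L[0][0] = 2.
Step 2: L[1][1] = √(1) = 1.
  L[2][0] = (12) / L[0][0] = 3.
  L[2][1] = (-2) / L[1][1] = -2.
Step 3: L[2][2] = √(1) = 1.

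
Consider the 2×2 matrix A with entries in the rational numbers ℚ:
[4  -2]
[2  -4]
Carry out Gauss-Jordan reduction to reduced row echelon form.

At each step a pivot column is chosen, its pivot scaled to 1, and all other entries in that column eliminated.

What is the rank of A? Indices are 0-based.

rank = 2

pivot(0,0)=4: scale R0 → (1, -1/2)
  clear (1,0): R1 −= (2)R0 → (0, -3)
pivot(1,1)=-3: scale R1 → (0, 1)
  clear (0,1): R0 −= (-1/2)R1 → (1, 0)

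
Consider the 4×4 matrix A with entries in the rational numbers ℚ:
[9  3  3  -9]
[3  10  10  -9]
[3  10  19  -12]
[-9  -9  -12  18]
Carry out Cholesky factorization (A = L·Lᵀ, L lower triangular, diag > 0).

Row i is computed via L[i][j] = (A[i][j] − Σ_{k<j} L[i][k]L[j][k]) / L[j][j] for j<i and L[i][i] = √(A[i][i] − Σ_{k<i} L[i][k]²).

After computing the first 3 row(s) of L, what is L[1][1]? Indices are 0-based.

L[1][1] = 3

Step 1: L[0][0] = √(9) = 3.
  L[1][0] = (3) / L[0][0] = 1.
Step 2: L[1][1] = √(9) = 3.
  L[2][0] = (3) / L[0][0] = 1.
  L[2][1] = (9) / L[1][1] = 3.
Step 3: L[2][2] = √(9) = 3.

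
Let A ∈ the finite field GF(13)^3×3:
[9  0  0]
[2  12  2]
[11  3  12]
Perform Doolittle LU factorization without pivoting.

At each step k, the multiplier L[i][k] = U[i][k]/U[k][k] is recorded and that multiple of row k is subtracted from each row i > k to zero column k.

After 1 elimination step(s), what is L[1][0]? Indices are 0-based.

Step 1: pivot at (0,0) is 9.
  row1 ← row1 − (6)·row0  ⇒  L[1][0]=6, U row1=(0, 12, 2)
  row2 ← row2 − (7)·row0  ⇒  L[2][0]=7, U row2=(0, 3, 12)

L[1][0] = 6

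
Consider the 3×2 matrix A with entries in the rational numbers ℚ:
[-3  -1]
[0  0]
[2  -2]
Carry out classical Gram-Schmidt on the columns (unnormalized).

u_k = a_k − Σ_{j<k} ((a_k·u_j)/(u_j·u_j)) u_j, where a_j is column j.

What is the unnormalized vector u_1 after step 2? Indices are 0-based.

Step 1: u_0 = a_0 = (-3, 0, 2).
Step 2: u_1 = a_1 − (-1/13)·u_0 = (-16/13, 0, -24/13).

u_1 = (-16/13, 0, -24/13)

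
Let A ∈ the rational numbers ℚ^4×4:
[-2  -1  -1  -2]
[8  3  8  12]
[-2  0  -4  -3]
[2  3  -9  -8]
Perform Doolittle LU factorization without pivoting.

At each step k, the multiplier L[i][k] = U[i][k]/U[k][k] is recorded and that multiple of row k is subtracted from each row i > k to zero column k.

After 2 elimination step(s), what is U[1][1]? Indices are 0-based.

k=0: U[0][0]=-2
  eliminate (1,0): mult=-4, new row 1: (0, -1, 4, 4); set L[1][0]=-4
  eliminate (2,0): mult=1, new row 2: (0, 1, -3, -1); set L[2][0]=1
  eliminate (3,0): mult=-1, new row 3: (0, 2, -10, -10); set L[3][0]=-1
k=1: U[1][1]=-1
  eliminate (2,1): mult=-1, new row 2: (0, 0, 1, 3); set L[2][1]=-1
  eliminate (3,1): mult=-2, new row 3: (0, 0, -2, -2); set L[3][1]=-2

U[1][1] = -1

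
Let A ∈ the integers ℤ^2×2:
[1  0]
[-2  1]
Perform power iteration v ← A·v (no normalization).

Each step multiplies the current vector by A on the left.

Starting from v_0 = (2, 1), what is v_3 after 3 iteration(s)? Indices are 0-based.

v_0 = (2, 1).
v_1 = A·v_0 = (2, -3).
v_2 = A·v_1 = (2, -7).
v_3 = A·v_2 = (2, -11).

v_3 = (2, -11)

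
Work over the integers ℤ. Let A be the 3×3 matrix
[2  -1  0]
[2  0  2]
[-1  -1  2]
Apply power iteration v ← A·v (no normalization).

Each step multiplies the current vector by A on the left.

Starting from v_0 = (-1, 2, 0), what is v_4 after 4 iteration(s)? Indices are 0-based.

v_4 = (0, 44, 54)

v_0 = (-1, 2, 0).
v_1 = A·v_0 = (-4, -2, -1).
v_2 = A·v_1 = (-6, -10, 4).
v_3 = A·v_2 = (-2, -4, 24).
v_4 = A·v_3 = (0, 44, 54).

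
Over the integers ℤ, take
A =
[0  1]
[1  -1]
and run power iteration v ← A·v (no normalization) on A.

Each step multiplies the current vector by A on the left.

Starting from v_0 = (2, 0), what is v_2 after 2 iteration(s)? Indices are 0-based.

v_0 = (2, 0).
v_1 = A·v_0 = (0, 2).
v_2 = A·v_1 = (2, -2).

v_2 = (2, -2)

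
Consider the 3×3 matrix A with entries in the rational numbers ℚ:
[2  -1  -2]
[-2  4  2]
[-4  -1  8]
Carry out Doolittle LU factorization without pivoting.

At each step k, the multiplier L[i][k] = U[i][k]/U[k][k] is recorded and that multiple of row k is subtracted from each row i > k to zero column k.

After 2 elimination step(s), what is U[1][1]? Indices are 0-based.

U[1][1] = 3

[col 0] pivot 2
  R1 -= -1*R0 → (0, 3, 0)  (L[1][0] := -1)
  R2 -= -2*R0 → (0, -3, 4)  (L[2][0] := -2)
[col 1] pivot 3
  R2 -= -1*R1 → (0, 0, 4)  (L[2][1] := -1)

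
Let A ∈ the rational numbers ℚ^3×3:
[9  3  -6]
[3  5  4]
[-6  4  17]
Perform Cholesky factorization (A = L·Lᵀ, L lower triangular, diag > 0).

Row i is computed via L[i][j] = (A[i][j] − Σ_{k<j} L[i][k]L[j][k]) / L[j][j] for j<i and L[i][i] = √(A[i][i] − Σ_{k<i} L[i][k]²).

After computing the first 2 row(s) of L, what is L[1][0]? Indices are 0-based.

L[1][0] = 1

Step 1: L[0][0] = √(9) = 3.
  L[1][0] = (3) / L[0][0] = 1.
Step 2: L[1][1] = √(4) = 2.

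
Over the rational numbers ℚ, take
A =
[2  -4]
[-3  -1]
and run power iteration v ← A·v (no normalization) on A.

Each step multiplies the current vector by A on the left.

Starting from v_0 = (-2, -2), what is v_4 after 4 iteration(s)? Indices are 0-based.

v_0 = (-2, -2).
v_1 = A·v_0 = (4, 8).
v_2 = A·v_1 = (-24, -20).
v_3 = A·v_2 = (32, 92).
v_4 = A·v_3 = (-304, -188).

v_4 = (-304, -188)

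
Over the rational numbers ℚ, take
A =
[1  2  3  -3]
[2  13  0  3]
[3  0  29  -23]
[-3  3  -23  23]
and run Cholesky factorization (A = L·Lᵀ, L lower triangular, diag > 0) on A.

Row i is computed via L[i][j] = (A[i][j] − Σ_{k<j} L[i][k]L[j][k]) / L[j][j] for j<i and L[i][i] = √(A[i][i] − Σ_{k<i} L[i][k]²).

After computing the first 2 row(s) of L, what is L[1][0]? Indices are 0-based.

Step 1: L[0][0] = √(1) = 1.
  L[1][0] = (2) / L[0][0] = 2.
Step 2: L[1][1] = √(9) = 3.

L[1][0] = 2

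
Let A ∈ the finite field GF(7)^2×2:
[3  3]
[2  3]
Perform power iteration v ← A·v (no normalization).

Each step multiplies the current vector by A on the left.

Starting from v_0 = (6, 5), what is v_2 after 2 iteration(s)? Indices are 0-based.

v_2 = (5, 0)

v_0 = (6, 5).
v_1 = A·v_0 = (5, 6).
v_2 = A·v_1 = (5, 0).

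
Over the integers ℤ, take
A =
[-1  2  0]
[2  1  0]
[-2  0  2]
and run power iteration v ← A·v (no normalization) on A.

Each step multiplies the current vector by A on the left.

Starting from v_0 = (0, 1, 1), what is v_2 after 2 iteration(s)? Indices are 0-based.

v_0 = (0, 1, 1).
v_1 = A·v_0 = (2, 1, 2).
v_2 = A·v_1 = (0, 5, 0).

v_2 = (0, 5, 0)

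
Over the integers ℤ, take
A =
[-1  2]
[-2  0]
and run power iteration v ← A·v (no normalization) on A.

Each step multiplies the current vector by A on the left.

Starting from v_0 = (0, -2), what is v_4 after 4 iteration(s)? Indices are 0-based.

v_4 = (-28, -24)

v_0 = (0, -2).
v_1 = A·v_0 = (-4, 0).
v_2 = A·v_1 = (4, 8).
v_3 = A·v_2 = (12, -8).
v_4 = A·v_3 = (-28, -24).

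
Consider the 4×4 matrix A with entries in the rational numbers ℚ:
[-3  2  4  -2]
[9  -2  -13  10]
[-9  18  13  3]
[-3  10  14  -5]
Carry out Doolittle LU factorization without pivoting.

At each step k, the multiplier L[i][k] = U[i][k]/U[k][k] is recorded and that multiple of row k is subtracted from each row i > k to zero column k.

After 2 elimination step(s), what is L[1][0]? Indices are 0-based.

L[1][0] = -3

Step 1: pivot at (0,0) is -3.
  row1 ← row1 − (-3)·row0  ⇒  L[1][0]=-3, U row1=(0, 4, -1, 4)
  row2 ← row2 − (3)·row0  ⇒  L[2][0]=3, U row2=(0, 12, 1, 9)
  row3 ← row3 − (1)·row0  ⇒  L[3][0]=1, U row3=(0, 8, 10, -3)
Step 2: pivot at (1,1) is 4.
  row2 ← row2 − (3)·row1  ⇒  L[2][1]=3, U row2=(0, 0, 4, -3)
  row3 ← row3 − (2)·row1  ⇒  L[3][1]=2, U row3=(0, 0, 12, -11)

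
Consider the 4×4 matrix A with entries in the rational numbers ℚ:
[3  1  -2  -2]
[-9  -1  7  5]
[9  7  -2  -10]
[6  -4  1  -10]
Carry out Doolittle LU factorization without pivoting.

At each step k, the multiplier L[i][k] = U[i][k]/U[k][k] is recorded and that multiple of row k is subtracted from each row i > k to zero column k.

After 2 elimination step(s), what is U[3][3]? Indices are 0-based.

Step 1: pivot at (0,0) is 3.
  row1 ← row1 − (-3)·row0  ⇒  L[1][0]=-3, U row1=(0, 2, 1, -1)
  row2 ← row2 − (3)·row0  ⇒  L[2][0]=3, U row2=(0, 4, 4, -4)
  row3 ← row3 − (2)·row0  ⇒  L[3][0]=2, U row3=(0, -6, 5, -6)
Step 2: pivot at (1,1) is 2.
  row2 ← row2 − (2)·row1  ⇒  L[2][1]=2, U row2=(0, 0, 2, -2)
  row3 ← row3 − (-3)·row1  ⇒  L[3][1]=-3, U row3=(0, 0, 8, -9)

U[3][3] = -9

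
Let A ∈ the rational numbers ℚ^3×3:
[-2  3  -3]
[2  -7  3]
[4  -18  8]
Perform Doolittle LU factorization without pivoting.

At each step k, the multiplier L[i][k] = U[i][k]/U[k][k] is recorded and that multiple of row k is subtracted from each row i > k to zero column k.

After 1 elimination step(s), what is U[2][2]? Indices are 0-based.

k=0: U[0][0]=-2
  eliminate (1,0): mult=-1, new row 1: (0, -4, 0); set L[1][0]=-1
  eliminate (2,0): mult=-2, new row 2: (0, -12, 2); set L[2][0]=-2

U[2][2] = 2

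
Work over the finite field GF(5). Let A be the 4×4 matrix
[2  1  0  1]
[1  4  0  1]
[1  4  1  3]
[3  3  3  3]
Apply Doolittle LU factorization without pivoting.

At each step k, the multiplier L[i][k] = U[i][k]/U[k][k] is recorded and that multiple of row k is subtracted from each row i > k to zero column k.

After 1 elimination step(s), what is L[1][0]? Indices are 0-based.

L[1][0] = 3

k=0: U[0][0]=2
  eliminate (1,0): mult=3, new row 1: (0, 1, 0, 3); set L[1][0]=3
  eliminate (2,0): mult=3, new row 2: (0, 1, 1, 0); set L[2][0]=3
  eliminate (3,0): mult=4, new row 3: (0, 4, 3, 4); set L[3][0]=4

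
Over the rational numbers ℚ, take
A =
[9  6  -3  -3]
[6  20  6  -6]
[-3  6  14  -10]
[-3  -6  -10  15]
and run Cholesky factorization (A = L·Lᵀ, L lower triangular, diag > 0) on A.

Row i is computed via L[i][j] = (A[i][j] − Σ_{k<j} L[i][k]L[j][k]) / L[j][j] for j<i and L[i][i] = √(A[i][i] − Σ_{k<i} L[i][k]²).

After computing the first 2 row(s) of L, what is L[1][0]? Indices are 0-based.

L[1][0] = 2

Step 1: L[0][0] = √(9) = 3.
  L[1][0] = (6) / L[0][0] = 2.
Step 2: L[1][1] = √(16) = 4.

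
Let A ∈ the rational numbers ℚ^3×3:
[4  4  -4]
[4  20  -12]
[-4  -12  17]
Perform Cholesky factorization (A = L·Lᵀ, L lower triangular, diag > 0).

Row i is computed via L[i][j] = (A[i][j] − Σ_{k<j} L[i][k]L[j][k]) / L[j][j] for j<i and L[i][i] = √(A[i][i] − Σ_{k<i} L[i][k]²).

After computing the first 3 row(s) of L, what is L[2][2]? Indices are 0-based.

Step 1: L[0][0] = √(4) = 2.
  L[1][0] = (4) / L[0][0] = 2.
Step 2: L[1][1] = √(16) = 4.
  L[2][0] = (-4) / L[0][0] = -2.
  L[2][1] = (-8) / L[1][1] = -2.
Step 3: L[2][2] = √(9) = 3.

L[2][2] = 3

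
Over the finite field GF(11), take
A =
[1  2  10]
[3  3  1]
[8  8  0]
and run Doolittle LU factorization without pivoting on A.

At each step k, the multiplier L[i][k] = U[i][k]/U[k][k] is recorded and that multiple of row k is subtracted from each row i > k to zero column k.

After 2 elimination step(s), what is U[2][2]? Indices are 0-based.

Step 1: pivot at (0,0) is 1.
  row1 ← row1 − (3)·row0  ⇒  L[1][0]=3, U row1=(0, 8, 4)
  row2 ← row2 − (8)·row0  ⇒  L[2][0]=8, U row2=(0, 3, 8)
Step 2: pivot at (1,1) is 8.
  row2 ← row2 − (10)·row1  ⇒  L[2][1]=10, U row2=(0, 0, 1)

U[2][2] = 1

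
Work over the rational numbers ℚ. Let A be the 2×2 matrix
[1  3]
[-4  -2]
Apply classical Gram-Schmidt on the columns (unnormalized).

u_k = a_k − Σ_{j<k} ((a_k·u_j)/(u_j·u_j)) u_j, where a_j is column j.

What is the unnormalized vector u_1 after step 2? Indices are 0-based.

Step 1: u_0 = a_0 = (1, -4).
Step 2: u_1 = a_1 − (11/17)·u_0 = (40/17, 10/17).

u_1 = (40/17, 10/17)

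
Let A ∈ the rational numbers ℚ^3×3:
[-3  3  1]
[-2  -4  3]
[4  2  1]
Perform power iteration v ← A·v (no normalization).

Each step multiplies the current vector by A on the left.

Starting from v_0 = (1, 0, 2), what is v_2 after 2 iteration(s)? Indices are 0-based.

v_2 = (21, 4, 10)

v_0 = (1, 0, 2).
v_1 = A·v_0 = (-1, 4, 6).
v_2 = A·v_1 = (21, 4, 10).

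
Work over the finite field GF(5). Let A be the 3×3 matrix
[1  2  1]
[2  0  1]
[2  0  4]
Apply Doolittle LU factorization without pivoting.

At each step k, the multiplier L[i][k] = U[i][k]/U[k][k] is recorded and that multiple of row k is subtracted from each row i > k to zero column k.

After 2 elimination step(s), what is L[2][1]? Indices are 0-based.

[col 0] pivot 1
  R1 -= 2*R0 → (0, 1, 4)  (L[1][0] := 2)
  R2 -= 2*R0 → (0, 1, 2)  (L[2][0] := 2)
[col 1] pivot 1
  R2 -= 1*R1 → (0, 0, 3)  (L[2][1] := 1)

L[2][1] = 1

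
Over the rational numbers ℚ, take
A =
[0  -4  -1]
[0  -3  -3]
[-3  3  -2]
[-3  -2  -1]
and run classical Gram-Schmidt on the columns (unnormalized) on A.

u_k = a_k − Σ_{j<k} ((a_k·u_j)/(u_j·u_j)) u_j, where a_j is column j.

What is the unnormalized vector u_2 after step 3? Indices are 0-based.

Step 1: u_0 = a_0 = (0, 0, -3, -3).
Step 2: u_1 = a_1 − (-1/6)·u_0 = (-4, -3, 5/2, -5/2).
Step 3: u_2 = a_2 − (1/2)·u_0 − (7/25)·u_1 = (3/25, -54/25, -6/5, 6/5).

u_2 = (3/25, -54/25, -6/5, 6/5)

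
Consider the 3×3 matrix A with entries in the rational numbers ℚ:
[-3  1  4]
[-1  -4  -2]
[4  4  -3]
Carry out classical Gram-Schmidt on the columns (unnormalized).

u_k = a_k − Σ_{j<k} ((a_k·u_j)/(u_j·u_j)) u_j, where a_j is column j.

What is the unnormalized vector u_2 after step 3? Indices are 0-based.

u_2 = (-276/569, -368/569, -299/569)

Step 1: u_0 = a_0 = (-3, -1, 4).
Step 2: u_1 = a_1 − (17/26)·u_0 = (77/26, -87/26, 18/13).
Step 3: u_2 = a_2 − (-11/13)·u_0 − (374/569)·u_1 = (-276/569, -368/569, -299/569).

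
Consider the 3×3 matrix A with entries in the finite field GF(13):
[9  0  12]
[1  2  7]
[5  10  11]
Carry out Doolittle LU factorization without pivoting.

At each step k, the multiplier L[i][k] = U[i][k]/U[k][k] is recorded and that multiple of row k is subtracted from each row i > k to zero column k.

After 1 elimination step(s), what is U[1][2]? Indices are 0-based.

U[1][2] = 10

[col 0] pivot 9
  R1 -= 3*R0 → (0, 2, 10)  (L[1][0] := 3)
  R2 -= 2*R0 → (0, 10, 0)  (L[2][0] := 2)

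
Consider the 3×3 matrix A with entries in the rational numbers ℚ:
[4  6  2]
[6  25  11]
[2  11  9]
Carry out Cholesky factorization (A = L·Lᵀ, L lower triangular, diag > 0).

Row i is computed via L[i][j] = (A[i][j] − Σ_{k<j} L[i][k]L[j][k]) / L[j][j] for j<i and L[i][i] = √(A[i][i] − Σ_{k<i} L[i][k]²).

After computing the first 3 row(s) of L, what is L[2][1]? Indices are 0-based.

L[2][1] = 2

Step 1: L[0][0] = √(4) = 2.
  L[1][0] = (6) / L[0][0] = 3.
Step 2: L[1][1] = √(16) = 4.
  L[2][0] = (2) / L[0][0] = 1.
  L[2][1] = (8) / L[1][1] = 2.
Step 3: L[2][2] = √(4) = 2.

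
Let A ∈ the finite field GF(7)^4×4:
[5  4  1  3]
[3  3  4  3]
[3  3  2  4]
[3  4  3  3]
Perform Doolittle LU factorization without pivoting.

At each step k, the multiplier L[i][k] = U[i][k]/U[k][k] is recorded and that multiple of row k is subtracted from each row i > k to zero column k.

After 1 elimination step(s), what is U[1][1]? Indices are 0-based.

[col 0] pivot 5
  R1 -= 2*R0 → (0, 2, 2, 4)  (L[1][0] := 2)
  R2 -= 2*R0 → (0, 2, 0, 5)  (L[2][0] := 2)
  R3 -= 2*R0 → (0, 3, 1, 4)  (L[3][0] := 2)

U[1][1] = 2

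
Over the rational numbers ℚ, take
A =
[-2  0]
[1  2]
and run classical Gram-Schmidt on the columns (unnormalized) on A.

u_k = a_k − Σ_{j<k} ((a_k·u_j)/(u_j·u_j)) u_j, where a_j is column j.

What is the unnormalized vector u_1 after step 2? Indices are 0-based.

Step 1: u_0 = a_0 = (-2, 1).
Step 2: u_1 = a_1 − (2/5)·u_0 = (4/5, 8/5).

u_1 = (4/5, 8/5)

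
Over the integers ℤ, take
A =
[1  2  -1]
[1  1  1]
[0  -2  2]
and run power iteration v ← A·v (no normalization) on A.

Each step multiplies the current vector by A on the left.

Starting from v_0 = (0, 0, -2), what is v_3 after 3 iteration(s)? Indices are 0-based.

v_0 = (0, 0, -2).
v_1 = A·v_0 = (2, -2, -4).
v_2 = A·v_1 = (2, -4, -4).
v_3 = A·v_2 = (-2, -6, 0).

v_3 = (-2, -6, 0)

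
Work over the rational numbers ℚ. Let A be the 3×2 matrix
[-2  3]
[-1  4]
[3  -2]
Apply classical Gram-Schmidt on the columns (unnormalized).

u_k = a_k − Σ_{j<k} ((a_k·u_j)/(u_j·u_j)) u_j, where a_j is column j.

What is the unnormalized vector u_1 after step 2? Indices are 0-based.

u_1 = (5/7, 20/7, 10/7)

Step 1: u_0 = a_0 = (-2, -1, 3).
Step 2: u_1 = a_1 − (-8/7)·u_0 = (5/7, 20/7, 10/7).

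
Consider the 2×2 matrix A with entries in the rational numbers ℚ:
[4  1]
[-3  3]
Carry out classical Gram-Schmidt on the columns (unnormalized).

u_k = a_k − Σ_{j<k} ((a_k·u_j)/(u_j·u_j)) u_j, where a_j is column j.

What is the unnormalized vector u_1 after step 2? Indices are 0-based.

Step 1: u_0 = a_0 = (4, -3).
Step 2: u_1 = a_1 − (-1/5)·u_0 = (9/5, 12/5).

u_1 = (9/5, 12/5)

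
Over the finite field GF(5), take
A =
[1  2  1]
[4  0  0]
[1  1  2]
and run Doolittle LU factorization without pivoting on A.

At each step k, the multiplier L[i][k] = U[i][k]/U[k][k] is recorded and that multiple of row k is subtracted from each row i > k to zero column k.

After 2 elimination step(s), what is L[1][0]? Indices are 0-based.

L[1][0] = 4

[col 0] pivot 1
  R1 -= 4*R0 → (0, 2, 1)  (L[1][0] := 4)
  R2 -= 1*R0 → (0, 4, 1)  (L[2][0] := 1)
[col 1] pivot 2
  R2 -= 2*R1 → (0, 0, 4)  (L[2][1] := 2)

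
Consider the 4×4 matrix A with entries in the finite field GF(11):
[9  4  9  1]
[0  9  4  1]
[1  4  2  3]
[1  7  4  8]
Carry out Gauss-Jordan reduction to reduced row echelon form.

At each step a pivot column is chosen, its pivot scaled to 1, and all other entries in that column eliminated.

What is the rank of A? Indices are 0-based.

rank = 4

[1] R0 /= 9  ⇒  (1, 9, 1, 5)
     R2 -= 1·R0  ⇒  (0, 6, 1, 9)
     R3 -= 1·R0  ⇒  (0, 9, 3, 3)
[2] R1 /= 9  ⇒  (0, 1, 9, 5)
     R0 -= 9·R1  ⇒  (1, 0, 8, 4)
     R2 -= 6·R1  ⇒  (0, 0, 2, 1)
     R3 -= 9·R1  ⇒  (0, 0, 10, 2)
[3] R2 /= 2  ⇒  (0, 0, 1, 6)
     R0 -= 8·R2  ⇒  (1, 0, 0, 0)
     R1 -= 9·R2  ⇒  (0, 1, 0, 6)
     R3 -= 10·R2  ⇒  (0, 0, 0, 8)
[4] R3 /= 8  ⇒  (0, 0, 0, 1)
     R1 -= 6·R3  ⇒  (0, 1, 0, 0)
     R2 -= 6·R3  ⇒  (0, 0, 1, 0)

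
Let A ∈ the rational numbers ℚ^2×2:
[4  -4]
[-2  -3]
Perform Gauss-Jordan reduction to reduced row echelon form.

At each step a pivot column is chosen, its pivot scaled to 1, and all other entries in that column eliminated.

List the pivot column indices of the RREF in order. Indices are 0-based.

pivot columns: 0, 1

pivot(0,0)=4: scale R0 → (1, -1)
  clear (1,0): R1 −= (-2)R0 → (0, -5)
pivot(1,1)=-5: scale R1 → (0, 1)
  clear (0,1): R0 −= (-1)R1 → (1, 0)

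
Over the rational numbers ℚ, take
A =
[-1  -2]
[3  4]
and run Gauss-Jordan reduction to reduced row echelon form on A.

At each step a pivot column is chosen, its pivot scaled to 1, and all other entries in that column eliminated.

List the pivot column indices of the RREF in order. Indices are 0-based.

step 1: normalize row 0 (÷-1) = (1, 2)
  row 1: subtract 3×row0 = (0, -2)
step 2: normalize row 1 (÷-2) = (0, 1)
  row 0: subtract 2×row1 = (1, 0)

pivot columns: 0, 1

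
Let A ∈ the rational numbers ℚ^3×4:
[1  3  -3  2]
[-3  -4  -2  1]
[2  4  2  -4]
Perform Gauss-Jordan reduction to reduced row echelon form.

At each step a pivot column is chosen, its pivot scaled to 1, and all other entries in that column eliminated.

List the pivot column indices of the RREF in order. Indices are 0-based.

pivot(0,0)=1: scale R0 → (1, 3, -3, 2)
  clear (1,0): R1 −= (-3)R0 → (0, 5, -11, 7)
  clear (2,0): R2 −= (2)R0 → (0, -2, 8, -8)
pivot(1,1)=5: scale R1 → (0, 1, -11/5, 7/5)
  clear (0,1): R0 −= (3)R1 → (1, 0, 18/5, -11/5)
  clear (2,1): R2 −= (-2)R1 → (0, 0, 18/5, -26/5)
pivot(2,2)=18/5: scale R2 → (0, 0, 1, -13/9)
  clear (0,2): R0 −= (18/5)R2 → (1, 0, 0, 3)
  clear (1,2): R1 −= (-11/5)R2 → (0, 1, 0, -16/9)

pivot columns: 0, 1, 2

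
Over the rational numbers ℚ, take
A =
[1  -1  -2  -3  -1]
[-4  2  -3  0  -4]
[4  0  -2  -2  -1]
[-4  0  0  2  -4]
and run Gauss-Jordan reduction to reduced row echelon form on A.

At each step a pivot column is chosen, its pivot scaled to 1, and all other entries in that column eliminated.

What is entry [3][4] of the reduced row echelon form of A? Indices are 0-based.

step 1: normalize row 0 (÷1) = (1, -1, -2, -3, -1)
  row 1: subtract -4×row0 = (0, -2, -11, -12, -8)
  row 2: subtract 4×row0 = (0, 4, 6, 10, 3)
  row 3: subtract -4×row0 = (0, -4, -8, -10, -8)
step 2: normalize row 1 (÷-2) = (0, 1, 11/2, 6, 4)
  row 0: subtract -1×row1 = (1, 0, 7/2, 3, 3)
  row 2: subtract 4×row1 = (0, 0, -16, -14, -13)
  row 3: subtract -4×row1 = (0, 0, 14, 14, 8)
step 3: normalize row 2 (÷-16) = (0, 0, 1, 7/8, 13/16)
  row 0: subtract 7/2×row2 = (1, 0, 0, -1/16, 5/32)
  row 1: subtract 11/2×row2 = (0, 1, 0, 19/16, -15/32)
  row 3: subtract 14×row2 = (0, 0, 0, 7/4, -27/8)
step 4: normalize row 3 (÷7/4) = (0, 0, 0, 1, -27/14)
  row 0: subtract -1/16×row3 = (1, 0, 0, 0, 1/28)
  row 1: subtract 19/16×row3 = (0, 1, 0, 0, 51/28)
  row 2: subtract 7/8×row3 = (0, 0, 1, 0, 5/2)

M[3][4] = -27/14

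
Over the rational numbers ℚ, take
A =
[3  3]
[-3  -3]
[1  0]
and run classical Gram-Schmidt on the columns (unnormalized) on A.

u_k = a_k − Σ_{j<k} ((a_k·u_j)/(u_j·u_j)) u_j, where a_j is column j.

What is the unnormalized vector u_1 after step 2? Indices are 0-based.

Step 1: u_0 = a_0 = (3, -3, 1).
Step 2: u_1 = a_1 − (18/19)·u_0 = (3/19, -3/19, -18/19).

u_1 = (3/19, -3/19, -18/19)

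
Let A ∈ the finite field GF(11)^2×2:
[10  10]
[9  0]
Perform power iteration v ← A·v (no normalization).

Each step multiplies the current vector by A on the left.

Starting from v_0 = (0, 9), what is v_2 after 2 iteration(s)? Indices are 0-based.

v_2 = (9, 7)

v_0 = (0, 9).
v_1 = A·v_0 = (2, 0).
v_2 = A·v_1 = (9, 7).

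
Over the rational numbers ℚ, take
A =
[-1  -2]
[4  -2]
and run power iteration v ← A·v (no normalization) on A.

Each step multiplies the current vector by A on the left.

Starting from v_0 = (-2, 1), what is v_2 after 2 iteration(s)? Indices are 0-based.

v_2 = (20, 20)

v_0 = (-2, 1).
v_1 = A·v_0 = (0, -10).
v_2 = A·v_1 = (20, 20).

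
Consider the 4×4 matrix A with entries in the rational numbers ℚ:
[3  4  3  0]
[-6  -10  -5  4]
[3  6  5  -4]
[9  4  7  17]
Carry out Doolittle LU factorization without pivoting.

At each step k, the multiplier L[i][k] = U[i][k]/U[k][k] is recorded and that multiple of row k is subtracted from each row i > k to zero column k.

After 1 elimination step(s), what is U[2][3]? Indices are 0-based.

[col 0] pivot 3
  R1 -= -2*R0 → (0, -2, 1, 4)  (L[1][0] := -2)
  R2 -= 1*R0 → (0, 2, 2, -4)  (L[2][0] := 1)
  R3 -= 3*R0 → (0, -8, -2, 17)  (L[3][0] := 3)

U[2][3] = -4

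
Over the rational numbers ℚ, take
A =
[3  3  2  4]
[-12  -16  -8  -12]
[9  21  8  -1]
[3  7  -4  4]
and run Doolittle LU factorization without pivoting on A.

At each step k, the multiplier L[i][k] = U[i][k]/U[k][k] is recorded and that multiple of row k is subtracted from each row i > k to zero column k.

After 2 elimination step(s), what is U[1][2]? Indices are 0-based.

[col 0] pivot 3
  R1 -= -4*R0 → (0, -4, 0, 4)  (L[1][0] := -4)
  R2 -= 3*R0 → (0, 12, 2, -13)  (L[2][0] := 3)
  R3 -= 1*R0 → (0, 4, -6, 0)  (L[3][0] := 1)
[col 1] pivot -4
  R2 -= -3*R1 → (0, 0, 2, -1)  (L[2][1] := -3)
  R3 -= -1*R1 → (0, 0, -6, 4)  (L[3][1] := -1)

U[1][2] = 0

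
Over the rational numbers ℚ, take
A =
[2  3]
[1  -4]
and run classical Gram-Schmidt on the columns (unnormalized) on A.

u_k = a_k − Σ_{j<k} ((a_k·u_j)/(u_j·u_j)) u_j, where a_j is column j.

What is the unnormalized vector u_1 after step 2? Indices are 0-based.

Step 1: u_0 = a_0 = (2, 1).
Step 2: u_1 = a_1 − (2/5)·u_0 = (11/5, -22/5).

u_1 = (11/5, -22/5)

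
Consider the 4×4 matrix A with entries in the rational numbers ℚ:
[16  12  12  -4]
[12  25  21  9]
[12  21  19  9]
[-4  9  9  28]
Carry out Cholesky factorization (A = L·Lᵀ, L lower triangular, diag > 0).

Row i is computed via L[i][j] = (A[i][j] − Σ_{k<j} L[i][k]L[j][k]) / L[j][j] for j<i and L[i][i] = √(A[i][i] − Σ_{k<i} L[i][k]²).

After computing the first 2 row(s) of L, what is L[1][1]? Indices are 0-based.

Step 1: L[0][0] = √(16) = 4.
  L[1][0] = (12) / L[0][0] = 3.
Step 2: L[1][1] = √(16) = 4.

L[1][1] = 4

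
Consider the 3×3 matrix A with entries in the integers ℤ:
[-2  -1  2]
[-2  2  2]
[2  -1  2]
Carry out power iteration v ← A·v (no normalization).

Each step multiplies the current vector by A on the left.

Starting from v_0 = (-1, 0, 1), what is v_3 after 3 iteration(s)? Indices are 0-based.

v_0 = (-1, 0, 1).
v_1 = A·v_0 = (4, 4, 0).
v_2 = A·v_1 = (-12, 0, 4).
v_3 = A·v_2 = (32, 32, -16).

v_3 = (32, 32, -16)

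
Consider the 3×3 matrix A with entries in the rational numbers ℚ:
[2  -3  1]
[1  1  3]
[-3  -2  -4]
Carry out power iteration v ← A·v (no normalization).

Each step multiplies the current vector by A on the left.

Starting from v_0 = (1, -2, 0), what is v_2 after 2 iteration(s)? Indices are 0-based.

v_0 = (1, -2, 0).
v_1 = A·v_0 = (8, -1, 1).
v_2 = A·v_1 = (20, 10, -26).

v_2 = (20, 10, -26)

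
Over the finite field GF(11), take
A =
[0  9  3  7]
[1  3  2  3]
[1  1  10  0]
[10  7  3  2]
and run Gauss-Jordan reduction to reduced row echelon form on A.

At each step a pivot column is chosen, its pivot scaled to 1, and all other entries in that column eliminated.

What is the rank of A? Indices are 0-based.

pivot(0,0): swap R0↔R1
pivot(0,0)=1: scale R0 → (1, 3, 2, 3)
  clear (2,0): R2 −= (1)R0 → (0, 9, 8, 8)
  clear (3,0): R3 −= (10)R0 → (0, 10, 5, 5)
pivot(1,1)=9: scale R1 → (0, 1, 4, 2)
  clear (0,1): R0 −= (3)R1 → (1, 0, 1, 8)
  clear (2,1): R2 −= (9)R1 → (0, 0, 5, 1)
  clear (3,1): R3 −= (10)R1 → (0, 0, 9, 7)
pivot(2,2)=5: scale R2 → (0, 0, 1, 9)
  clear (0,2): R0 −= (1)R2 → (1, 0, 0, 10)
  clear (1,2): R1 −= (4)R2 → (0, 1, 0, 10)
  clear (3,2): R3 −= (9)R2 → (0, 0, 0, 3)
pivot(3,3)=3: scale R3 → (0, 0, 0, 1)
  clear (0,3): R0 −= (10)R3 → (1, 0, 0, 0)
  clear (1,3): R1 −= (10)R3 → (0, 1, 0, 0)
  clear (2,3): R2 −= (9)R3 → (0, 0, 1, 0)

rank = 4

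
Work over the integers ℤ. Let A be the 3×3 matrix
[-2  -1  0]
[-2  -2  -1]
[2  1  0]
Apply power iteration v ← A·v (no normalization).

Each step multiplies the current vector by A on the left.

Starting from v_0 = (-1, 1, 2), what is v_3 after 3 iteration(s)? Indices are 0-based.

v_3 = (-3, -6, 3)

v_0 = (-1, 1, 2).
v_1 = A·v_0 = (1, -2, -1).
v_2 = A·v_1 = (0, 3, 0).
v_3 = A·v_2 = (-3, -6, 3).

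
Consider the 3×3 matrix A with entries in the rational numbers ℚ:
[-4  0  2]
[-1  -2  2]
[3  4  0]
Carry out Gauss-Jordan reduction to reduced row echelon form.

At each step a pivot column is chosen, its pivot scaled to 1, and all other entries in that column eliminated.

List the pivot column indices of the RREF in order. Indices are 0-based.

step 1: normalize row 0 (÷-4) = (1, 0, -1/2)
  row 1: subtract -1×row0 = (0, -2, 3/2)
  row 2: subtract 3×row0 = (0, 4, 3/2)
step 2: normalize row 1 (÷-2) = (0, 1, -3/4)
  row 2: subtract 4×row1 = (0, 0, 9/2)
step 3: normalize row 2 (÷9/2) = (0, 0, 1)
  row 0: subtract -1/2×row2 = (1, 0, 0)
  row 1: subtract -3/4×row2 = (0, 1, 0)

pivot columns: 0, 1, 2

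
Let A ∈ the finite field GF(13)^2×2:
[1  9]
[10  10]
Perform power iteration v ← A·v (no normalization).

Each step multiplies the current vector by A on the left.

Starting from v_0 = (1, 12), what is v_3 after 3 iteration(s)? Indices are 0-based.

v_3 = (0, 4)

v_0 = (1, 12).
v_1 = A·v_0 = (5, 0).
v_2 = A·v_1 = (5, 11).
v_3 = A·v_2 = (0, 4).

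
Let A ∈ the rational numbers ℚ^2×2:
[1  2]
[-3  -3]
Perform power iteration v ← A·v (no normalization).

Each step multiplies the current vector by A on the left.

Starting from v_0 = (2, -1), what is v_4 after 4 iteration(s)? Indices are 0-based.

v_4 = (-6, -9)

v_0 = (2, -1).
v_1 = A·v_0 = (0, -3).
v_2 = A·v_1 = (-6, 9).
v_3 = A·v_2 = (12, -9).
v_4 = A·v_3 = (-6, -9).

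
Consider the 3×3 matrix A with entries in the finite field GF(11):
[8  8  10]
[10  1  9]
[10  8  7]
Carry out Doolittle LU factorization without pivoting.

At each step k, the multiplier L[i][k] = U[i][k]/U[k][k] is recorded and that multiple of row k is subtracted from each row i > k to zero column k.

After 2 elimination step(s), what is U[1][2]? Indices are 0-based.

U[1][2] = 2

Step 1: pivot at (0,0) is 8.
  row1 ← row1 − (4)·row0  ⇒  L[1][0]=4, U row1=(0, 2, 2)
  row2 ← row2 − (4)·row0  ⇒  L[2][0]=4, U row2=(0, 9, 0)
Step 2: pivot at (1,1) is 2.
  row2 ← row2 − (10)·row1  ⇒  L[2][1]=10, U row2=(0, 0, 2)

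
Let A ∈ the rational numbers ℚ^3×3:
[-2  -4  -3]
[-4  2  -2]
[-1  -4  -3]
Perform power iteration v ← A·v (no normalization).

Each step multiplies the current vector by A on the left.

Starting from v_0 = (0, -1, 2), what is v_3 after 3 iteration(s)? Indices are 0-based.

v_3 = (-164, -200, -130)

v_0 = (0, -1, 2).
v_1 = A·v_0 = (-2, -6, -2).
v_2 = A·v_1 = (34, 0, 32).
v_3 = A·v_2 = (-164, -200, -130).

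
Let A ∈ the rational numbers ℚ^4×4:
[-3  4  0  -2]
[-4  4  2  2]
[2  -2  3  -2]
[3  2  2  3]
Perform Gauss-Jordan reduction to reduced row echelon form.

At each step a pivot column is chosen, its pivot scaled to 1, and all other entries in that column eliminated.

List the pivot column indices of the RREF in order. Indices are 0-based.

[1] R0 /= -3  ⇒  (1, -4/3, 0, 2/3)
     R1 -= -4·R0  ⇒  (0, -4/3, 2, 14/3)
     R2 -= 2·R0  ⇒  (0, 2/3, 3, -10/3)
     R3 -= 3·R0  ⇒  (0, 6, 2, 1)
[2] R1 /= -4/3  ⇒  (0, 1, -3/2, -7/2)
     R0 -= -4/3·R1  ⇒  (1, 0, -2, -4)
     R2 -= 2/3·R1  ⇒  (0, 0, 4, -1)
     R3 -= 6·R1  ⇒  (0, 0, 11, 22)
[3] R2 /= 4  ⇒  (0, 0, 1, -1/4)
     R0 -= -2·R2  ⇒  (1, 0, 0, -9/2)
     R1 -= -3/2·R2  ⇒  (0, 1, 0, -31/8)
     R3 -= 11·R2  ⇒  (0, 0, 0, 99/4)
[4] R3 /= 99/4  ⇒  (0, 0, 0, 1)
     R0 -= -9/2·R3  ⇒  (1, 0, 0, 0)
     R1 -= -31/8·R3  ⇒  (0, 1, 0, 0)
     R2 -= -1/4·R3  ⇒  (0, 0, 1, 0)

pivot columns: 0, 1, 2, 3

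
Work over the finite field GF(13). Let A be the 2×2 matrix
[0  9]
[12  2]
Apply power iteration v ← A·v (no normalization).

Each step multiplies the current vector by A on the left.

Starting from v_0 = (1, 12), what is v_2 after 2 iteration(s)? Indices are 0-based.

v_2 = (12, 3)

v_0 = (1, 12).
v_1 = A·v_0 = (4, 10).
v_2 = A·v_1 = (12, 3).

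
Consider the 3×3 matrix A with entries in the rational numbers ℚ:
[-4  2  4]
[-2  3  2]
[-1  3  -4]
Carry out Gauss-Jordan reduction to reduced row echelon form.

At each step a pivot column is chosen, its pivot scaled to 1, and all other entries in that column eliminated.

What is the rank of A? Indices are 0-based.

rank = 3

[1] R0 /= -4  ⇒  (1, -1/2, -1)
     R1 -= -2·R0  ⇒  (0, 2, 0)
     R2 -= -1·R0  ⇒  (0, 5/2, -5)
[2] R1 /= 2  ⇒  (0, 1, 0)
     R0 -= -1/2·R1  ⇒  (1, 0, -1)
     R2 -= 5/2·R1  ⇒  (0, 0, -5)
[3] R2 /= -5  ⇒  (0, 0, 1)
     R0 -= -1·R2  ⇒  (1, 0, 0)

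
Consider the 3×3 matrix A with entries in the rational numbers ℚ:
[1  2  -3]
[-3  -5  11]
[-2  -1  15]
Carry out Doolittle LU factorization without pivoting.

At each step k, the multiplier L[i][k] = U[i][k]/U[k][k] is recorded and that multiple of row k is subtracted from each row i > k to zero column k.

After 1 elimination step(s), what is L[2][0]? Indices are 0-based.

L[2][0] = -2

k=0: U[0][0]=1
  eliminate (1,0): mult=-3, new row 1: (0, 1, 2); set L[1][0]=-3
  eliminate (2,0): mult=-2, new row 2: (0, 3, 9); set L[2][0]=-2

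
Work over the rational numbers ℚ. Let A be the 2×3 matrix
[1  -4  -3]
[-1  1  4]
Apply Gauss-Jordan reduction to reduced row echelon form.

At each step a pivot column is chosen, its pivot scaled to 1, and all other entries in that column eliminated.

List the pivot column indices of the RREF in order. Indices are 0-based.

pivot columns: 0, 1

pivot(0,0)=1: scale R0 → (1, -4, -3)
  clear (1,0): R1 −= (-1)R0 → (0, -3, 1)
pivot(1,1)=-3: scale R1 → (0, 1, -1/3)
  clear (0,1): R0 −= (-4)R1 → (1, 0, -13/3)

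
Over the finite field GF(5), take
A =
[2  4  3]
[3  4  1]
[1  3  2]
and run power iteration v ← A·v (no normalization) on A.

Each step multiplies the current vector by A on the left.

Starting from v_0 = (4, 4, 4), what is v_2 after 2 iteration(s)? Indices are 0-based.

v_0 = (4, 4, 4).
v_1 = A·v_0 = (1, 2, 4).
v_2 = A·v_1 = (2, 0, 0).

v_2 = (2, 0, 0)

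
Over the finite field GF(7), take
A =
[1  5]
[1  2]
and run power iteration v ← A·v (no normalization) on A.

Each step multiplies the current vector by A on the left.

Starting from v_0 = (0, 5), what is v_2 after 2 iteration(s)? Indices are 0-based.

v_2 = (5, 3)

v_0 = (0, 5).
v_1 = A·v_0 = (4, 3).
v_2 = A·v_1 = (5, 3).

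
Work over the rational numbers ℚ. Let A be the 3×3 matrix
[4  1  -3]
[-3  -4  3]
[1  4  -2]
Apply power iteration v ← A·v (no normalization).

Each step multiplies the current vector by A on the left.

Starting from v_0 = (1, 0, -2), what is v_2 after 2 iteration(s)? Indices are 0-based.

v_2 = (16, 21, -36)

v_0 = (1, 0, -2).
v_1 = A·v_0 = (10, -9, 5).
v_2 = A·v_1 = (16, 21, -36).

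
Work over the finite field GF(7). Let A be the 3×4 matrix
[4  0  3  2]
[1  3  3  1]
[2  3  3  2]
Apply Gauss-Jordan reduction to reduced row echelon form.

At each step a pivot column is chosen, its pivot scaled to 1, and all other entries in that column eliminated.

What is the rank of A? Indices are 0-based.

rank = 3

[1] R0 /= 4  ⇒  (1, 0, 6, 4)
     R1 -= 1·R0  ⇒  (0, 3, 4, 4)
     R2 -= 2·R0  ⇒  (0, 3, 5, 1)
[2] R1 /= 3  ⇒  (0, 1, 6, 6)
     R2 -= 3·R1  ⇒  (0, 0, 1, 4)
[3] R2 /= 1  ⇒  (0, 0, 1, 4)
     R0 -= 6·R2  ⇒  (1, 0, 0, 1)
     R1 -= 6·R2  ⇒  (0, 1, 0, 3)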